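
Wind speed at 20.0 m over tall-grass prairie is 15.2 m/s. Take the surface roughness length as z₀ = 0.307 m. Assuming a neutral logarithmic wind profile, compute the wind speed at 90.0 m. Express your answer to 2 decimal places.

20.67 m/s

Log law: V(z) ∝ ln(z/z₀), so V₂/V₁ = ln(z₂/z₀) / ln(z₁/z₀).
ln(90.0/0.307) = 5.6807, ln(20.0/0.307) = 4.1766
V₂ = 15.2 × 5.6807/4.1766 = 15.2 × 1.3601 = 20.6738 m/s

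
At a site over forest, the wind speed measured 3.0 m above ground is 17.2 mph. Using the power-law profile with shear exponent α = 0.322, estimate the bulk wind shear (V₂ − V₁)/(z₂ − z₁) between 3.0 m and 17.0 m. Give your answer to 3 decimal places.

Power law: V₂ = V₁ · (z₂/z₁)^α = 17.2 × (5.6667)^0.322 = 30.0677 mph
ΔV/Δz = (30.0677 − 17.2)/(17.0 − 3.0) = 12.8677/14.0000 = 0.91912 mph/m

0.919 mph/m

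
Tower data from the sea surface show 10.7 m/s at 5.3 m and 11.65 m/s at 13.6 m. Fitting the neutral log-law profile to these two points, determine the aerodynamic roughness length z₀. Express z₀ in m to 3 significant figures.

Log law: V(z) ∝ ln(z/z₀). With r = V₁/V₂ = 10.7/11.65 = 0.91845,
r · ln(z₂/z₀) = ln(z₁/z₀) ⇒ ln z₀ = (ln z₁ − r·ln z₂)/(1 − r)
ln z₀ = (1.66771 − 0.91845×2.61007) / 0.08155 = -8.9463
z₀ = exp(-8.9463) = 0.0001302 m

z₀ ≈ 0.000130 m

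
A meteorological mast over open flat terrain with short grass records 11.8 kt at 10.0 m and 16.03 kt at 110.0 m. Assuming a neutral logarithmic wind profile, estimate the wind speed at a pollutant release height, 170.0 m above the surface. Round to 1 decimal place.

Log law: V ∝ ln(z/z₀). From the pair, with r = V₁/V₂ = 0.73612,
ln z₀ = (ln z₁ − r·ln z₂)/(1 − r) = (2.3026 − 0.73612×4.7005)/0.26388 = -4.3866 → z₀ = 0.01244 m
V₃ = V₁ · ln(z₃/z₀)/ln(z₁/z₀) = 11.8 × 9.5224/6.6892 = 16.7979 kt

16.8 kt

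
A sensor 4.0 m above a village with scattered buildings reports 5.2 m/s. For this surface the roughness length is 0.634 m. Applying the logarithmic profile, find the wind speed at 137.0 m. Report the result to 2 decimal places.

15.18 m/s

Log law: V(z) ∝ ln(z/z₀), so V₂/V₁ = ln(z₂/z₀) / ln(z₁/z₀).
ln(137.0/0.634) = 5.3757, ln(4.0/0.634) = 1.8420
V₂ = 5.2 × 5.3757/1.8420 = 5.2 × 2.9184 = 15.1757 m/s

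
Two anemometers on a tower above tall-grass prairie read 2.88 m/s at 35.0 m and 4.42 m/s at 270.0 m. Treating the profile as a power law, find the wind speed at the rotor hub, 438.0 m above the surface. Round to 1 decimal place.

First find α: α = ln(V₂/V₁)/ln(z₂/z₁) = ln(4.42/2.88)/ln(270.0/35.0) = 0.42835/2.04307 = 0.2097
Extrapolate from 270.0 m to 438.0 m: V₃ = 4.42 × (438.0/270.0)^0.2097 = 4.42 × 1.1068 = 4.8919 m/s

4.9 m/s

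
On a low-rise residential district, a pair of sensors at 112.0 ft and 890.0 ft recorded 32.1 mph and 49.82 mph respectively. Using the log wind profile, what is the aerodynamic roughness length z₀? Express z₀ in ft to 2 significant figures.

Log law: V(z) ∝ ln(z/z₀). With r = V₁/V₂ = 32.1/49.82 = 0.64432,
r · ln(z₂/z₀) = ln(z₁/z₀) ⇒ ln z₀ = (ln z₁ − r·ln z₂)/(1 − r)
ln z₀ = (4.71850 − 0.64432×6.79122) / 0.35568 = 0.9637
z₀ = exp(0.9637) = 2.621 ft

z₀ ≈ 2.6 ft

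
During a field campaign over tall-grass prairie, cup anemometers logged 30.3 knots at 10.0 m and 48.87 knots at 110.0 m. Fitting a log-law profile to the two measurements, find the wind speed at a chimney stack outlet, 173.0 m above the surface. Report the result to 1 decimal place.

52.4 knots

Log law: V ∝ ln(z/z₀). From the pair, with r = V₁/V₂ = 0.62001,
ln z₀ = (ln z₁ − r·ln z₂)/(1 − r) = (2.3026 − 0.62001×4.7005)/0.37999 = -1.6100 → z₀ = 0.1999 m
V₃ = V₁ · ln(z₃/z₀)/ln(z₁/z₀) = 30.3 × 6.7633/3.9126 = 52.3767 knots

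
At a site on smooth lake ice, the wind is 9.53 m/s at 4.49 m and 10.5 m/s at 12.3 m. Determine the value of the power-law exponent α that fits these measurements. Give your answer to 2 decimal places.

Power law: V₂/V₁ = (z₂/z₁)^α ⇒ α = ln(V₂/V₁) / ln(z₂/z₁)
α = ln(10.5/9.53) / ln(12.3/4.49) = ln(1.1018) / ln(2.7394)
  = 0.09693 / 1.00775 = 0.09619

α ≈ 0.10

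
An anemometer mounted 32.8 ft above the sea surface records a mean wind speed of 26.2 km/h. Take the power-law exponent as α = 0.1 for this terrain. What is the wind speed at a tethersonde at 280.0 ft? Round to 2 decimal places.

Power-law profile: V₂ = V₁ · (z₂/z₁)^α
V₂ = 26.2 × (280.0/32.8)^0.1 = 26.2 × (8.5366)^0.1
    = 26.2 × 1.2392 = 32.4661 km/h

32.47 km/h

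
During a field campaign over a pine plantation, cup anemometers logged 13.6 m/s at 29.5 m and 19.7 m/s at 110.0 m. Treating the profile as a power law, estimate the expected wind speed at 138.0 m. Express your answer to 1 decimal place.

21.0 m/s

First find α: α = ln(V₂/V₁)/ln(z₂/z₁) = ln(19.7/13.6)/ln(110.0/29.5) = 0.37055/1.31609 = 0.2816
Extrapolate from 110.0 m to 138.0 m: V₃ = 19.7 × (138.0/110.0)^0.2816 = 19.7 × 1.0659 = 20.9988 m/s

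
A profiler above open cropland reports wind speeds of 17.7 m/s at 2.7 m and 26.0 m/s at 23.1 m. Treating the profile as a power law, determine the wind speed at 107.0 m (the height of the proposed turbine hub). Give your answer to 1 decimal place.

34.2 m/s

First find α: α = ln(V₂/V₁)/ln(z₂/z₁) = ln(26.0/17.7)/ln(23.1/2.7) = 0.38453/2.14658 = 0.1791
Extrapolate from 23.1 m to 107.0 m: V₃ = 26.0 × (107.0/23.1)^0.1791 = 26.0 × 1.3160 = 34.2167 m/s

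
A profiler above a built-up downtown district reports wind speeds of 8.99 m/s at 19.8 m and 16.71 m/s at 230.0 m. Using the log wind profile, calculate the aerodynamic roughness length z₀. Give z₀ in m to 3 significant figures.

z₀ ≈ 1.14 m

Log law: V(z) ∝ ln(z/z₀). With r = V₁/V₂ = 8.99/16.71 = 0.53800,
r · ln(z₂/z₀) = ln(z₁/z₀) ⇒ ln z₀ = (ln z₁ − r·ln z₂)/(1 − r)
ln z₀ = (2.98568 − 0.53800×5.43808) / 0.46200 = 0.1298
z₀ = exp(0.1298) = 1.139 m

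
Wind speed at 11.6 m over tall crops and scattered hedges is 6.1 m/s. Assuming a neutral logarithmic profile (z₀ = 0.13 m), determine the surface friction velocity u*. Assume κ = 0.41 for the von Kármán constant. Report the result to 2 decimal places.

Log law: V(z) = (u*/κ) · ln(z/z₀) ⇒ u* = κ · V / ln(z/z₀)
u* = 0.41 × 6.1 / ln(11.6/0.13) = 0.41 × 6.1 / 4.4912
   = 2.5010 / 4.4912 = 0.5569 m/s

u* ≈ 0.56 m/s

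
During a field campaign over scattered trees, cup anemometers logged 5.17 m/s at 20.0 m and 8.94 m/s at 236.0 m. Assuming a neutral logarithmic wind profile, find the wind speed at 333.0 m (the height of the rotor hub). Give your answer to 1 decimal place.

9.5 m/s

Log law: V ∝ ln(z/z₀). From the pair, with r = V₁/V₂ = 0.57830,
ln z₀ = (ln z₁ − r·ln z₂)/(1 − r) = (2.9957 − 0.57830×5.4638)/0.42170 = -0.3889 → z₀ = 0.6778 m
V₃ = V₁ · ln(z₃/z₀)/ln(z₁/z₀) = 5.17 × 6.1970/3.3846 = 9.4659 m/s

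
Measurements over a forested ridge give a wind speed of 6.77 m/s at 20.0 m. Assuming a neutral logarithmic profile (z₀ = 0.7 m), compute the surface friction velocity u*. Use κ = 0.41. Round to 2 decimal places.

u* ≈ 0.83 m/s

Log law: V(z) = (u*/κ) · ln(z/z₀) ⇒ u* = κ · V / ln(z/z₀)
u* = 0.41 × 6.77 / ln(20.0/0.7) = 0.41 × 6.77 / 3.3524
   = 2.7757 / 3.3524 = 0.8280 m/s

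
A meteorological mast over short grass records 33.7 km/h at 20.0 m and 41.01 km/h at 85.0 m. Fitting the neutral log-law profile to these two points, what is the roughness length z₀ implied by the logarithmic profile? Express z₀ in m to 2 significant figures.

Log law: V(z) ∝ ln(z/z₀). With r = V₁/V₂ = 33.7/41.01 = 0.82175,
r · ln(z₂/z₀) = ln(z₁/z₀) ⇒ ln z₀ = (ln z₁ − r·ln z₂)/(1 − r)
ln z₀ = (2.99573 − 0.82175×4.44265) / 0.17825 = -3.6747
z₀ = exp(-3.6747) = 0.02536 m

z₀ ≈ 0.025 m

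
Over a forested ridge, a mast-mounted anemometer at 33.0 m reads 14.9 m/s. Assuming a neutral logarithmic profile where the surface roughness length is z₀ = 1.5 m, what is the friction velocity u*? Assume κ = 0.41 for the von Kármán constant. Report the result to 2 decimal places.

Log law: V(z) = (u*/κ) · ln(z/z₀) ⇒ u* = κ · V / ln(z/z₀)
u* = 0.41 × 14.9 / ln(33.0/1.5) = 0.41 × 14.9 / 3.0910
   = 6.1090 / 3.0910 = 1.9764 m/s

u* ≈ 1.98 m/s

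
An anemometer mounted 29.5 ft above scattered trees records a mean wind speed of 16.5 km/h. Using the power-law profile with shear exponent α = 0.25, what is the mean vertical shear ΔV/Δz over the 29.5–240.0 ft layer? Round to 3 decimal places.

0.054 km/h/ft

Power law: V₂ = V₁ · (z₂/z₁)^α = 16.5 × (8.1356)^0.25 = 27.8664 km/h
ΔV/Δz = (27.8664 − 16.5)/(240.0 − 29.5) = 11.3664/210.5000 = 0.05400 km/h/ft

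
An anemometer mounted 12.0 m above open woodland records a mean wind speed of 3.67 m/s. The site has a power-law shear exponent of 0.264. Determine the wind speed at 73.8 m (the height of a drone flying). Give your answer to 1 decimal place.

5.9 m/s

Power-law profile: V₂ = V₁ · (z₂/z₁)^α
V₂ = 3.67 × (73.8/12.0)^0.264 = 3.67 × (6.1500)^0.264
    = 3.67 × 1.6153 = 5.9283 m/s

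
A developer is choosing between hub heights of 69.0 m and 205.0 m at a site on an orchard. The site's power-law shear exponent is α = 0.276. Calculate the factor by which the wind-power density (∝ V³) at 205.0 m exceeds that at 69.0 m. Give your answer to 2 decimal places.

2.46

Speed ratio: V_B/V_A = (z_B/z_A)^α = (205.0/69.0)^0.276 = (2.9710)^0.276 = 1.35058
Power-density ratio: P_B/P_A = (V_B/V_A)³ = (1.35058)³ = 2.46357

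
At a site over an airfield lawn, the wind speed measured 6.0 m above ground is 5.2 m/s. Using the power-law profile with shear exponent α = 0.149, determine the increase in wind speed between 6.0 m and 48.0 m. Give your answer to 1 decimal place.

Power law: V₂ = V₁ · (z₂/z₁)^α = 5.2 × (8.0000)^0.149 = 7.0887 m/s
ΔV = 7.0887 − 5.2 = 1.8887 m/s

1.9 m/s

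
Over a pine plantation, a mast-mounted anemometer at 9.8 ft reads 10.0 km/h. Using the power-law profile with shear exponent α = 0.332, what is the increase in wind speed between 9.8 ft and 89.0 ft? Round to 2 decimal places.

10.80 km/h

Power law: V₂ = V₁ · (z₂/z₁)^α = 10.0 × (9.0816)^0.332 = 20.8023 km/h
ΔV = 20.8023 − 10.0 = 10.8023 km/h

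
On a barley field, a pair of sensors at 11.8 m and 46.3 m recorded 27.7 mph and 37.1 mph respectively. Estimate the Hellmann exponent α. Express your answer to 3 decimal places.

Power law: V₂/V₁ = (z₂/z₁)^α ⇒ α = ln(V₂/V₁) / ln(z₂/z₁)
α = ln(37.1/27.7) / ln(46.3/11.8) = ln(1.3394) / ln(3.9237)
  = 0.29218 / 1.36704 = 0.21373

α ≈ 0.214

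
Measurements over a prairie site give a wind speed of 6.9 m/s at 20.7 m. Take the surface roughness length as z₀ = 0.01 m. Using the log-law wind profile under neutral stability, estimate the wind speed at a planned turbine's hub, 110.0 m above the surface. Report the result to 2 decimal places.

Log law: V(z) ∝ ln(z/z₀), so V₂/V₁ = ln(z₂/z₀) / ln(z₁/z₀).
ln(110.0/0.01) = 9.3057, ln(20.7/0.01) = 7.6353
V₂ = 6.9 × 9.3057/7.6353 = 6.9 × 1.2188 = 8.4095 m/s

8.41 m/s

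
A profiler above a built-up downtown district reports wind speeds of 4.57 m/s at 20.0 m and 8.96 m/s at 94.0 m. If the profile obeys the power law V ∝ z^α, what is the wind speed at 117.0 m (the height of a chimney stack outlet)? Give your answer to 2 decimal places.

9.86 m/s

First find α: α = ln(V₂/V₁)/ln(z₂/z₁) = ln(8.96/4.57)/ln(94.0/20.0) = 0.67326/1.54756 = 0.4350
Extrapolate from 94.0 m to 117.0 m: V₃ = 8.96 × (117.0/94.0)^0.4350 = 8.96 × 1.0999 = 9.8551 m/s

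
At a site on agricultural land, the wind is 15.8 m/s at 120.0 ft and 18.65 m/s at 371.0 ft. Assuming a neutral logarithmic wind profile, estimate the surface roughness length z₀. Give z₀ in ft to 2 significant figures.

z₀ ≈ 0.23 ft

Log law: V(z) ∝ ln(z/z₀). With r = V₁/V₂ = 15.8/18.65 = 0.84718,
r · ln(z₂/z₀) = ln(z₁/z₀) ⇒ ln z₀ = (ln z₁ − r·ln z₂)/(1 − r)
ln z₀ = (4.78749 − 0.84718×5.91620) / 0.15282 = -1.4699
z₀ = exp(-1.4699) = 0.2299 ft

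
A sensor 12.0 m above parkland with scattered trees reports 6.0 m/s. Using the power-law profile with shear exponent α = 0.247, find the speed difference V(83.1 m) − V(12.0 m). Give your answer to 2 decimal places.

3.68 m/s

Power law: V₂ = V₁ · (z₂/z₁)^α = 6.0 × (6.9250)^0.247 = 9.6769 m/s
ΔV = 9.6769 − 6.0 = 3.6769 m/s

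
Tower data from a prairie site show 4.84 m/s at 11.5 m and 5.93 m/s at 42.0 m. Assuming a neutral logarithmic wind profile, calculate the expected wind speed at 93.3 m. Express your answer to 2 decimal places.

Log law: V ∝ ln(z/z₀). From the pair, with r = V₁/V₂ = 0.81619,
ln z₀ = (ln z₁ − r·ln z₂)/(1 − r) = (2.4423 − 0.81619×3.7377)/0.18381 = -3.3094 → z₀ = 0.03654 m
V₃ = V₁ · ln(z₃/z₀)/ln(z₁/z₀) = 4.84 × 7.8452/5.7517 = 6.6016 m/s

6.60 m/s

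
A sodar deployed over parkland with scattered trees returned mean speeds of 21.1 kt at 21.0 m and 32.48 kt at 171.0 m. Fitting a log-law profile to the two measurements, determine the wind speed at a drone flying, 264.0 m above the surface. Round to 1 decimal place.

Log law: V ∝ ln(z/z₀). From the pair, with r = V₁/V₂ = 0.64963,
ln z₀ = (ln z₁ − r·ln z₂)/(1 − r) = (3.0445 − 0.64963×5.1417)/0.35037 = -0.8438 → z₀ = 0.4301 m
V₃ = V₁ · ln(z₃/z₀)/ln(z₁/z₀) = 21.1 × 6.4198/3.8884 = 34.8366 kt

34.8 kt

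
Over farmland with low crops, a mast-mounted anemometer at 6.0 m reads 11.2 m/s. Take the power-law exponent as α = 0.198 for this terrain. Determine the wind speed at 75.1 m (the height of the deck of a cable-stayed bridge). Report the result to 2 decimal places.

Power-law profile: V₂ = V₁ · (z₂/z₁)^α
V₂ = 11.2 × (75.1/6.0)^0.198 = 11.2 × (12.5167)^0.198
    = 11.2 × 1.6493 = 18.4723 m/s

18.47 m/s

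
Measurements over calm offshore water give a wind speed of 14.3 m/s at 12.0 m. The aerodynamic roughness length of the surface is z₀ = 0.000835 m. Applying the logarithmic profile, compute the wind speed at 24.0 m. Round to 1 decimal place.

15.3 m/s

Log law: V(z) ∝ ln(z/z₀), so V₂/V₁ = ln(z₂/z₀) / ln(z₁/z₀).
ln(24.0/0.000835) = 10.2661, ln(12.0/0.000835) = 9.5730
V₂ = 14.3 × 10.2661/9.5730 = 14.3 × 1.0724 = 15.3354 m/s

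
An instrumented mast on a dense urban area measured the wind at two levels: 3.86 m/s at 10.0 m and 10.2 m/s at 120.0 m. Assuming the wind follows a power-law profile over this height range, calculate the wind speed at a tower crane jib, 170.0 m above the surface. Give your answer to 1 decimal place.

11.7 m/s

First find α: α = ln(V₂/V₁)/ln(z₂/z₁) = ln(10.2/3.86)/ln(120.0/10.0) = 0.97172/2.48491 = 0.3910
Extrapolate from 120.0 m to 170.0 m: V₃ = 10.2 × (170.0/120.0)^0.3910 = 10.2 × 1.1459 = 11.6884 m/s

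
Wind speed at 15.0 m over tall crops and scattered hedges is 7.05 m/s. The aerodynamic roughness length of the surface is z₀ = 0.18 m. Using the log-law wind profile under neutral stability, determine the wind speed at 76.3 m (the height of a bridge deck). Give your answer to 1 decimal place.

9.6 m/s

Log law: V(z) ∝ ln(z/z₀), so V₂/V₁ = ln(z₂/z₀) / ln(z₁/z₀).
ln(76.3/0.18) = 6.0495, ln(15.0/0.18) = 4.4228
V₂ = 7.05 × 6.0495/4.4228 = 7.05 × 1.3678 = 9.6428 m/s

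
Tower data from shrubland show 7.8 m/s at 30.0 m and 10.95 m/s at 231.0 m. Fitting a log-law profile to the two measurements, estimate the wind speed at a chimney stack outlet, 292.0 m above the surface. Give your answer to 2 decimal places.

Log law: V ∝ ln(z/z₀). From the pair, with r = V₁/V₂ = 0.71233,
ln z₀ = (ln z₁ − r·ln z₂)/(1 − r) = (3.4012 − 0.71233×5.4424)/0.28767 = -1.6533 → z₀ = 0.1914 m
V₃ = V₁ · ln(z₃/z₀)/ln(z₁/z₀) = 7.8 × 7.3300/5.0545 = 11.3116 m/s

11.31 m/s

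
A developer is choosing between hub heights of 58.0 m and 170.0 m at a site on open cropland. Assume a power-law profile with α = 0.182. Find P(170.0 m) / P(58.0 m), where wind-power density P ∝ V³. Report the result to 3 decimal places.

1.799

Speed ratio: V_B/V_A = (z_B/z_A)^α = (170.0/58.0)^0.182 = (2.9310)^0.182 = 1.21618
Power-density ratio: P_B/P_A = (V_B/V_A)³ = (1.21618)³ = 1.79884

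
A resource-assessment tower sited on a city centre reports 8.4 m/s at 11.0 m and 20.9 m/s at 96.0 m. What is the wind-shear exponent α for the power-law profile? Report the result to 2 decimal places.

Power law: V₂/V₁ = (z₂/z₁)^α ⇒ α = ln(V₂/V₁) / ln(z₂/z₁)
α = ln(20.9/8.4) / ln(96.0/11.0) = ln(2.4881) / ln(8.7273)
  = 0.91152 / 2.16645 = 0.42074

α ≈ 0.42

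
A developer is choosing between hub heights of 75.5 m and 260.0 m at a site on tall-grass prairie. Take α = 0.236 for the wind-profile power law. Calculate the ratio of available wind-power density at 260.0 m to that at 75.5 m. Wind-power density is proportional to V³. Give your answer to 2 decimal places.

Speed ratio: V_B/V_A = (z_B/z_A)^α = (260.0/75.5)^0.236 = (3.4437)^0.236 = 1.33887
Power-density ratio: P_B/P_A = (V_B/V_A)³ = (1.33887)³ = 2.40002

2.40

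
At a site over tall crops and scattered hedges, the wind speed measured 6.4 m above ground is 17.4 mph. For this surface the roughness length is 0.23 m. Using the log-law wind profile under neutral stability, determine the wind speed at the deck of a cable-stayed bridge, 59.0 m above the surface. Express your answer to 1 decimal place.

Log law: V(z) ∝ ln(z/z₀), so V₂/V₁ = ln(z₂/z₀) / ln(z₁/z₀).
ln(59.0/0.23) = 5.5472, ln(6.4/0.23) = 3.3260
V₂ = 17.4 × 5.5472/3.3260 = 17.4 × 1.6678 = 29.0205 mph

29.0 mph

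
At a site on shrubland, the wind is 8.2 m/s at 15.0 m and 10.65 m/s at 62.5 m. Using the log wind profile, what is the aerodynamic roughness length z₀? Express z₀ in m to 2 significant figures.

Log law: V(z) ∝ ln(z/z₀). With r = V₁/V₂ = 8.2/10.65 = 0.76995,
r · ln(z₂/z₀) = ln(z₁/z₀) ⇒ ln z₀ = (ln z₁ − r·ln z₂)/(1 − r)
ln z₀ = (2.70805 − 0.76995×4.13517) / 0.23005 = -2.0684
z₀ = exp(-2.0684) = 0.1264 m

z₀ ≈ 0.13 m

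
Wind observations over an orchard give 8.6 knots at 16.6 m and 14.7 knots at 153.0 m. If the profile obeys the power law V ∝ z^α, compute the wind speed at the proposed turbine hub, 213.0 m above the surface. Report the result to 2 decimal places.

15.92 knots

First find α: α = ln(V₂/V₁)/ln(z₂/z₁) = ln(14.7/8.6)/ln(153.0/16.6) = 0.53609/2.22104 = 0.2414
Extrapolate from 153.0 m to 213.0 m: V₃ = 14.7 × (213.0/153.0)^0.2414 = 14.7 × 1.0831 = 15.9220 knots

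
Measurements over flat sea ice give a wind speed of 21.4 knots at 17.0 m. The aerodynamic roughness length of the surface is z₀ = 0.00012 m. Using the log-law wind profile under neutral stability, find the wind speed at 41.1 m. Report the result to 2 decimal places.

Log law: V(z) ∝ ln(z/z₀), so V₂/V₁ = ln(z₂/z₀) / ln(z₁/z₀).
ln(41.1/0.00012) = 12.7440, ln(17.0/0.00012) = 11.8612
V₂ = 21.4 × 12.7440/11.8612 = 21.4 × 1.0744 = 22.9927 knots

22.99 knots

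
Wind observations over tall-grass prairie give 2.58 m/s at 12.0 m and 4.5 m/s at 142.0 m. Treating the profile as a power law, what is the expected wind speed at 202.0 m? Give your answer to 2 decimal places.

First find α: α = ln(V₂/V₁)/ln(z₂/z₁) = ln(4.5/2.58)/ln(142.0/12.0) = 0.55629/2.47092 = 0.2251
Extrapolate from 142.0 m to 202.0 m: V₃ = 4.5 × (202.0/142.0)^0.2251 = 4.5 × 1.0826 = 4.8716 m/s

4.87 m/s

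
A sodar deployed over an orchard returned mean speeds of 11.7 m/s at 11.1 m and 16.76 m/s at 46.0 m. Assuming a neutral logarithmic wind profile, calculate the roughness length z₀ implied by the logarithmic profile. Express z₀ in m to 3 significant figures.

z₀ ≈ 0.415 m

Log law: V(z) ∝ ln(z/z₀). With r = V₁/V₂ = 11.7/16.76 = 0.69809,
r · ln(z₂/z₀) = ln(z₁/z₀) ⇒ ln z₀ = (ln z₁ − r·ln z₂)/(1 − r)
ln z₀ = (2.40695 − 0.69809×3.82864) / 0.30191 = -0.8804
z₀ = exp(-0.8804) = 0.4146 m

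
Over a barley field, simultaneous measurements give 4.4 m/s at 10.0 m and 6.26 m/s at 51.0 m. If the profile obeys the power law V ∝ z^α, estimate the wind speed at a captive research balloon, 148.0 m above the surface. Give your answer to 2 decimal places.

First find α: α = ln(V₂/V₁)/ln(z₂/z₁) = ln(6.26/4.4)/ln(51.0/10.0) = 0.35258/1.62924 = 0.2164
Extrapolate from 51.0 m to 148.0 m: V₃ = 6.26 × (148.0/51.0)^0.2164 = 6.26 × 1.2593 = 7.8832 m/s

7.88 m/s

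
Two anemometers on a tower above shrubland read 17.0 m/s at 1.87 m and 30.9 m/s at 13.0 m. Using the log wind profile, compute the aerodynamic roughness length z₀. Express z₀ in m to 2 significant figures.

Log law: V(z) ∝ ln(z/z₀). With r = V₁/V₂ = 17.0/30.9 = 0.55016,
r · ln(z₂/z₀) = ln(z₁/z₀) ⇒ ln z₀ = (ln z₁ − r·ln z₂)/(1 − r)
ln z₀ = (0.62594 − 0.55016×2.56495) / 0.44984 = -1.7455
z₀ = exp(-1.7455) = 0.1746 m

z₀ ≈ 0.17 m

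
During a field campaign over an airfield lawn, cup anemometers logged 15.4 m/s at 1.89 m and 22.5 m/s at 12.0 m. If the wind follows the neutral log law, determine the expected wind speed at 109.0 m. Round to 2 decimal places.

30.98 m/s

Log law: V ∝ ln(z/z₀). From the pair, with r = V₁/V₂ = 0.68444,
ln z₀ = (ln z₁ − r·ln z₂)/(1 − r) = (0.6366 − 0.68444×2.4849)/0.31556 = -3.3725 → z₀ = 0.03430 m
V₃ = V₁ · ln(z₃/z₀)/ln(z₁/z₀) = 15.4 × 8.0638/4.0091 = 30.9756 m/s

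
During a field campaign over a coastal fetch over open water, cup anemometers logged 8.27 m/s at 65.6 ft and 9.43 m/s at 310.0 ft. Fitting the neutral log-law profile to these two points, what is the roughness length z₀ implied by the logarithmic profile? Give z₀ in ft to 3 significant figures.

z₀ ≈ 0.00102 ft

Log law: V(z) ∝ ln(z/z₀). With r = V₁/V₂ = 8.27/9.43 = 0.87699,
r · ln(z₂/z₀) = ln(z₁/z₀) ⇒ ln z₀ = (ln z₁ − r·ln z₂)/(1 − r)
ln z₀ = (4.18358 − 0.87699×5.73657) / 0.12301 = -6.8882
z₀ = exp(-6.8882) = 0.001020 ft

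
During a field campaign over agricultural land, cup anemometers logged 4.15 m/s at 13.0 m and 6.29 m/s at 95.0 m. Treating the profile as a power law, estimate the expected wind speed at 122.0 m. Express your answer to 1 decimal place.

6.6 m/s

First find α: α = ln(V₂/V₁)/ln(z₂/z₁) = ln(6.29/4.15)/ln(95.0/13.0) = 0.41585/1.98893 = 0.2091
Extrapolate from 95.0 m to 122.0 m: V₃ = 6.29 × (122.0/95.0)^0.2091 = 6.29 × 1.0537 = 6.6277 m/s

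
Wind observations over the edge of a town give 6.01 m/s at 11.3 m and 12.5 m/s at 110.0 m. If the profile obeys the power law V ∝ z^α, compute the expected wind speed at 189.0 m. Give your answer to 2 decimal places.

First find α: α = ln(V₂/V₁)/ln(z₂/z₁) = ln(12.5/6.01)/ln(110.0/11.3) = 0.73230/2.27568 = 0.3218
Extrapolate from 110.0 m to 189.0 m: V₃ = 12.5 × (189.0/110.0)^0.3218 = 12.5 × 1.1903 = 14.8783 m/s

14.88 m/s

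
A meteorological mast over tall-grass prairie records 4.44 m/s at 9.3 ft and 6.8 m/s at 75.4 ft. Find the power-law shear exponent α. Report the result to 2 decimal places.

α ≈ 0.20

Power law: V₂/V₁ = (z₂/z₁)^α ⇒ α = ln(V₂/V₁) / ln(z₂/z₁)
α = ln(6.8/4.44) / ln(75.4/9.3) = ln(1.5315) / ln(8.1075)
  = 0.42627 / 2.09279 = 0.20368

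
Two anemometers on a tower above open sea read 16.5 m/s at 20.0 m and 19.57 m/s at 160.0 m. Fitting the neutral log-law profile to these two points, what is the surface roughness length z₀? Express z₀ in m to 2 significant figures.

Log law: V(z) ∝ ln(z/z₀). With r = V₁/V₂ = 16.5/19.57 = 0.84313,
r · ln(z₂/z₀) = ln(z₁/z₀) ⇒ ln z₀ = (ln z₁ − r·ln z₂)/(1 − r)
ln z₀ = (2.99573 − 0.84313×5.07517) / 0.15687 = -8.1804
z₀ = exp(-8.1804) = 0.0002801 m

z₀ ≈ 0.00028 m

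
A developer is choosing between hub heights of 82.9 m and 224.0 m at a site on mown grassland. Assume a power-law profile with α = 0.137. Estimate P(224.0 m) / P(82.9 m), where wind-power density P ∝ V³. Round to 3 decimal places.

1.505

Speed ratio: V_B/V_A = (z_B/z_A)^α = (224.0/82.9)^0.137 = (2.7021)^0.137 = 1.14589
Power-density ratio: P_B/P_A = (V_B/V_A)³ = (1.14589)³ = 1.50462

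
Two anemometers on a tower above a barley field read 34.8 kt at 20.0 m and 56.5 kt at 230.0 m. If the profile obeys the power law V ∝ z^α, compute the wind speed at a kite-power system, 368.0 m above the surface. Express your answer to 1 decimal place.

62.0 kt

First find α: α = ln(V₂/V₁)/ln(z₂/z₁) = ln(56.5/34.8)/ln(230.0/20.0) = 0.48462/2.44235 = 0.1984
Extrapolate from 230.0 m to 368.0 m: V₃ = 56.5 × (368.0/230.0)^0.1984 = 56.5 × 1.0977 = 62.0227 kt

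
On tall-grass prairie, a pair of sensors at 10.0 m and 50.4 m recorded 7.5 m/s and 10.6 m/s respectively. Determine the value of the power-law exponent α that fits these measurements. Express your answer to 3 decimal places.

Power law: V₂/V₁ = (z₂/z₁)^α ⇒ α = ln(V₂/V₁) / ln(z₂/z₁)
α = ln(10.6/7.5) / ln(50.4/10.0) = ln(1.4133) / ln(5.0400)
  = 0.34595 / 1.61741 = 0.21389

α ≈ 0.214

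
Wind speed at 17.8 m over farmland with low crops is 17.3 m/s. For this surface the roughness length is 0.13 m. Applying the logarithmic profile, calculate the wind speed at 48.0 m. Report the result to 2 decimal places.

Log law: V(z) ∝ ln(z/z₀), so V₂/V₁ = ln(z₂/z₀) / ln(z₁/z₀).
ln(48.0/0.13) = 5.9114, ln(17.8/0.13) = 4.9194
V₂ = 17.3 × 5.9114/4.9194 = 17.3 × 1.2017 = 20.7886 m/s

20.79 m/s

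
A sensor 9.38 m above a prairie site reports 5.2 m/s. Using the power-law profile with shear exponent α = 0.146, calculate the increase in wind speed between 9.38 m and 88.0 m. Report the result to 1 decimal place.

Power law: V₂ = V₁ · (z₂/z₁)^α = 5.2 × (9.3817)^0.146 = 7.2103 m/s
ΔV = 7.2103 − 5.2 = 2.0103 m/s

2.0 m/s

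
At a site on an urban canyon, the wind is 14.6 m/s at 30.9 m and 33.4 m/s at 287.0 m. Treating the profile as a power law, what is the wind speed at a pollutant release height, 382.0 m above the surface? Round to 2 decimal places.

First find α: α = ln(V₂/V₁)/ln(z₂/z₁) = ln(33.4/14.6)/ln(287.0/30.9) = 0.82753/2.22873 = 0.3713
Extrapolate from 287.0 m to 382.0 m: V₃ = 33.4 × (382.0/287.0)^0.3713 = 33.4 × 1.1120 = 37.1412 m/s

37.14 m/s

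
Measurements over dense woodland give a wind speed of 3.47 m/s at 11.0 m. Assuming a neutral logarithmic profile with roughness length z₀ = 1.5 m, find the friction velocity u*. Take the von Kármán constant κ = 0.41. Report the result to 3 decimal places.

u* ≈ 0.714 m/s

Log law: V(z) = (u*/κ) · ln(z/z₀) ⇒ u* = κ · V / ln(z/z₀)
u* = 0.41 × 3.47 / ln(11.0/1.5) = 0.41 × 3.47 / 1.9924
   = 1.4227 / 1.9924 = 0.7141 m/s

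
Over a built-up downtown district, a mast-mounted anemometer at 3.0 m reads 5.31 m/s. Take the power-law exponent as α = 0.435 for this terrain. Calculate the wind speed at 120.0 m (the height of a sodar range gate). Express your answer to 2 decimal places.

Power-law profile: V₂ = V₁ · (z₂/z₁)^α
V₂ = 5.31 × (120.0/3.0)^0.435 = 5.31 × (40.0000)^0.435
    = 5.31 × 4.9762 = 26.4235 m/s

26.42 m/s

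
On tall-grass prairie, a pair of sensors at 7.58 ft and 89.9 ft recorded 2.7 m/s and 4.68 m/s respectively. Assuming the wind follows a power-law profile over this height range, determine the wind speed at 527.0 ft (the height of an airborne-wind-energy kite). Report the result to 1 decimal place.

First find α: α = ln(V₂/V₁)/ln(z₂/z₁) = ln(4.68/2.7)/ln(89.9/7.58) = 0.55005/2.47318 = 0.2224
Extrapolate from 89.9 ft to 527.0 ft: V₃ = 4.68 × (527.0/89.9)^0.2224 = 4.68 × 1.4819 = 6.9353 m/s

6.9 m/s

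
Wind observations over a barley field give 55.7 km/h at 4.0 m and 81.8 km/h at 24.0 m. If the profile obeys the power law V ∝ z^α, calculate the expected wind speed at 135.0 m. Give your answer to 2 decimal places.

118.48 km/h

First find α: α = ln(V₂/V₁)/ln(z₂/z₁) = ln(81.8/55.7)/ln(24.0/4.0) = 0.38430/1.79176 = 0.2145
Extrapolate from 24.0 m to 135.0 m: V₃ = 81.8 × (135.0/24.0)^0.2145 = 81.8 × 1.4484 = 118.4786 km/h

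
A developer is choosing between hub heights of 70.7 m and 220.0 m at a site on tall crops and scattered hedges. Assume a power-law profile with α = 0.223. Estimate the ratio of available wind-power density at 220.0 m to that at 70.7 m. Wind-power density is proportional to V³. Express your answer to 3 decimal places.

Speed ratio: V_B/V_A = (z_B/z_A)^α = (220.0/70.7)^0.223 = (3.1117)^0.223 = 1.28807
Power-density ratio: P_B/P_A = (V_B/V_A)³ = (1.28807)³ = 2.13707

2.137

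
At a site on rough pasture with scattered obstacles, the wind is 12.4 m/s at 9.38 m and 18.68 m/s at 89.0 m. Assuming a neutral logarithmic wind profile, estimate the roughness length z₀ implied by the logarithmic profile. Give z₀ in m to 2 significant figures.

z₀ ≈ 0.11 m

Log law: V(z) ∝ ln(z/z₀). With r = V₁/V₂ = 12.4/18.68 = 0.66381,
r · ln(z₂/z₀) = ln(z₁/z₀) ⇒ ln z₀ = (ln z₁ − r·ln z₂)/(1 − r)
ln z₀ = (2.23858 − 0.66381×4.48864) / 0.33619 = -2.2042
z₀ = exp(-2.2042) = 0.1103 m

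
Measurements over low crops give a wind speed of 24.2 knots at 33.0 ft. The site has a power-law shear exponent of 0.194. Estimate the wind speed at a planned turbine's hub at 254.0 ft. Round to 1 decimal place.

36.0 knots

Power-law profile: V₂ = V₁ · (z₂/z₁)^α
V₂ = 24.2 × (254.0/33.0)^0.194 = 24.2 × (7.6970)^0.194
    = 24.2 × 1.4858 = 35.9552 knots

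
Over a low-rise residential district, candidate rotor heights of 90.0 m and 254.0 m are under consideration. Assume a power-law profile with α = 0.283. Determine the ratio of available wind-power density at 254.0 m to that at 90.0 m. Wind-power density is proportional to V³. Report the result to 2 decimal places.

Speed ratio: V_B/V_A = (z_B/z_A)^α = (254.0/90.0)^0.283 = (2.8222)^0.283 = 1.34127
Power-density ratio: P_B/P_A = (V_B/V_A)³ = (1.34127)³ = 2.41297

2.41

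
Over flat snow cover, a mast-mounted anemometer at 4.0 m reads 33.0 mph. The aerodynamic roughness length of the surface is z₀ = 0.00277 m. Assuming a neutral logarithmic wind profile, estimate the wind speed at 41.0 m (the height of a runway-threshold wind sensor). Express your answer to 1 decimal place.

Log law: V(z) ∝ ln(z/z₀), so V₂/V₁ = ln(z₂/z₀) / ln(z₁/z₀).
ln(41.0/0.00277) = 9.6025, ln(4.0/0.00277) = 7.2752
V₂ = 33.0 × 9.6025/7.2752 = 33.0 × 1.3199 = 43.5564 mph

43.6 mph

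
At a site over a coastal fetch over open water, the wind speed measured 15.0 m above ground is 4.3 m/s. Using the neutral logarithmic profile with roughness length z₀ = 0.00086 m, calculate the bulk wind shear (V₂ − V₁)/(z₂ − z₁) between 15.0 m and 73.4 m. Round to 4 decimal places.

Log law: V₂ = V₁ · ln(z₂/z₀)/ln(z₁/z₀) = 4.3 × 11.3545/9.7666 = 4.9991 m/s
ΔV/Δz = (4.9991 − 4.3)/(73.4 − 15.0) = 0.6991/58.4000 = 0.01197 m/s/m

0.0120 m/s/m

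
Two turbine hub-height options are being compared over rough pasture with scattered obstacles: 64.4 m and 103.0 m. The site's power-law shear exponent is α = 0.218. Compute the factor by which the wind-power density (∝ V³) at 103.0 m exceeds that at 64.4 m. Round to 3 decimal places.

Speed ratio: V_B/V_A = (z_B/z_A)^α = (103.0/64.4)^0.218 = (1.5994)^0.218 = 1.10780
Power-density ratio: P_B/P_A = (V_B/V_A)³ = (1.10780)³ = 1.35952

1.360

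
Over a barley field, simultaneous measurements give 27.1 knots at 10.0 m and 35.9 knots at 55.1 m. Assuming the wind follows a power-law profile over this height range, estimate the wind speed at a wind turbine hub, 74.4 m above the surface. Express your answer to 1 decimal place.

37.7 knots

First find α: α = ln(V₂/V₁)/ln(z₂/z₁) = ln(35.9/27.1)/ln(55.1/10.0) = 0.28120/1.70656 = 0.1648
Extrapolate from 55.1 m to 74.4 m: V₃ = 35.9 × (74.4/55.1)^0.1648 = 35.9 × 1.0507 = 37.7212 knots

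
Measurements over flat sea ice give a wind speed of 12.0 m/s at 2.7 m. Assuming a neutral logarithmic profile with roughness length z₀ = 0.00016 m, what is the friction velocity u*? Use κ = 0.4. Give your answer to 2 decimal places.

u* ≈ 0.49 m/s

Log law: V(z) = (u*/κ) · ln(z/z₀) ⇒ u* = κ · V / ln(z/z₀)
u* = 0.4 × 12.0 / ln(2.7/0.00016) = 0.4 × 12.0 / 9.7336
   = 4.8000 / 9.7336 = 0.4931 m/s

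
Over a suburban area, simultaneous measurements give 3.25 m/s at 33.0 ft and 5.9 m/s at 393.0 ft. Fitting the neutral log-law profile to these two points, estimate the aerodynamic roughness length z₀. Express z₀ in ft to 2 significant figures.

Log law: V(z) ∝ ln(z/z₀). With r = V₁/V₂ = 3.25/5.9 = 0.55085,
r · ln(z₂/z₀) = ln(z₁/z₀) ⇒ ln z₀ = (ln z₁ − r·ln z₂)/(1 − r)
ln z₀ = (3.49651 − 0.55085×5.97381) / 0.44915 = 0.4583
z₀ = exp(0.4583) = 1.581 ft

z₀ ≈ 1.6 ft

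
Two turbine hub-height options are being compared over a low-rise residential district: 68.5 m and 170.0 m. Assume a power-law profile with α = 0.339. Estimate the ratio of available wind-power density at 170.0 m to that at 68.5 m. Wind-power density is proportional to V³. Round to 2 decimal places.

2.52

Speed ratio: V_B/V_A = (z_B/z_A)^α = (170.0/68.5)^0.339 = (2.4818)^0.339 = 1.36089
Power-density ratio: P_B/P_A = (V_B/V_A)³ = (1.36089)³ = 2.52040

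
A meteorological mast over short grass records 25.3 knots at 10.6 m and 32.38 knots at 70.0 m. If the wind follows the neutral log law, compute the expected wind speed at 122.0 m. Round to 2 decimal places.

34.46 knots

Log law: V ∝ ln(z/z₀). From the pair, with r = V₁/V₂ = 0.78135,
ln z₀ = (ln z₁ − r·ln z₂)/(1 − r) = (2.3609 − 0.78135×4.2485)/0.21865 = -4.3845 → z₀ = 0.01247 m
V₃ = V₁ · ln(z₃/z₀)/ln(z₁/z₀) = 25.3 × 9.1886/6.7454 = 34.4636 knots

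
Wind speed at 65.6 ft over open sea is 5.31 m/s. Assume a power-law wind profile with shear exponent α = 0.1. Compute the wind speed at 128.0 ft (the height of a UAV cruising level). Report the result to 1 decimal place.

Power-law profile: V₂ = V₁ · (z₂/z₁)^α
V₂ = 5.31 × (128.0/65.6)^0.1 = 5.31 × (1.9512)^0.1
    = 5.31 × 1.0691 = 5.6771 m/s

5.7 m/s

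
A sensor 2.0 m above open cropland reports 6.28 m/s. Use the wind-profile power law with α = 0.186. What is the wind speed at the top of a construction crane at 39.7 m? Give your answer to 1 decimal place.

10.9 m/s

Power-law profile: V₂ = V₁ · (z₂/z₁)^α
V₂ = 6.28 × (39.7/2.0)^0.186 = 6.28 × (19.8500)^0.186
    = 6.28 × 1.7433 = 10.9482 m/s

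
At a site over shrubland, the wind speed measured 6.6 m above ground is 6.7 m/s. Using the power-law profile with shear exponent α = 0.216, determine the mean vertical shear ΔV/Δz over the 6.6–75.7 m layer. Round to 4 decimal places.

0.0673 m/s/m

Power law: V₂ = V₁ · (z₂/z₁)^α = 6.7 × (11.4697)^0.216 = 11.3485 m/s
ΔV/Δz = (11.3485 − 6.7)/(75.7 − 6.6) = 4.6485/69.1000 = 0.06727 m/s/m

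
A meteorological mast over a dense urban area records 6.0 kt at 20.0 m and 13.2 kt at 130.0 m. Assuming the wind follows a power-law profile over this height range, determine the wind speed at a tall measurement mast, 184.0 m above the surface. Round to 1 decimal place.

First find α: α = ln(V₂/V₁)/ln(z₂/z₁) = ln(13.2/6.0)/ln(130.0/20.0) = 0.78846/1.87180 = 0.4212
Extrapolate from 130.0 m to 184.0 m: V₃ = 13.2 × (184.0/130.0)^0.4212 = 13.2 × 1.1576 = 15.2801 kt

15.3 kt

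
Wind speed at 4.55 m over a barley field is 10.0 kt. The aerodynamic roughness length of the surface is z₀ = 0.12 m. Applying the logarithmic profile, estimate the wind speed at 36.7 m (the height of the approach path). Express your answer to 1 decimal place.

15.7 kt

Log law: V(z) ∝ ln(z/z₀), so V₂/V₁ = ln(z₂/z₀) / ln(z₁/z₀).
ln(36.7/0.12) = 5.7230, ln(4.55/0.12) = 3.6354
V₂ = 10.0 × 5.7230/3.6354 = 10.0 × 1.5743 = 15.7426 kt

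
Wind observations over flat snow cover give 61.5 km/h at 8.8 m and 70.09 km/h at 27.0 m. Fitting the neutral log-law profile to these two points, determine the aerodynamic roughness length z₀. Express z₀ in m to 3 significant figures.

z₀ ≈ 0.00288 m

Log law: V(z) ∝ ln(z/z₀). With r = V₁/V₂ = 61.5/70.09 = 0.87744,
r · ln(z₂/z₀) = ln(z₁/z₀) ⇒ ln z₀ = (ln z₁ − r·ln z₂)/(1 − r)
ln z₀ = (2.17475 − 0.87744×3.29584) / 0.12256 = -5.8516
z₀ = exp(-5.8516) = 0.002875 m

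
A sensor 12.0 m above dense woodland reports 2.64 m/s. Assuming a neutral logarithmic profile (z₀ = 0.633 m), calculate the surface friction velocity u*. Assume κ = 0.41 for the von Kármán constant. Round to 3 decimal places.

Log law: V(z) = (u*/κ) · ln(z/z₀) ⇒ u* = κ · V / ln(z/z₀)
u* = 0.41 × 2.64 / ln(12.0/0.633) = 0.41 × 2.64 / 2.9422
   = 1.0824 / 2.9422 = 0.3679 m/s

u* ≈ 0.368 m/s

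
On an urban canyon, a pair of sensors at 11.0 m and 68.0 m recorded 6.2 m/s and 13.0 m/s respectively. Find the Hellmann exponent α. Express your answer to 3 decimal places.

Power law: V₂/V₁ = (z₂/z₁)^α ⇒ α = ln(V₂/V₁) / ln(z₂/z₁)
α = ln(13.0/6.2) / ln(68.0/11.0) = ln(2.0968) / ln(6.1818)
  = 0.74040 / 1.82161 = 0.40645

α ≈ 0.406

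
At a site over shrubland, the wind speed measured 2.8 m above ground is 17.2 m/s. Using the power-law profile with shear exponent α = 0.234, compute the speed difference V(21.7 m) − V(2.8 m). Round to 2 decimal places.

10.57 m/s

Power law: V₂ = V₁ · (z₂/z₁)^α = 17.2 × (7.7500)^0.234 = 27.7731 m/s
ΔV = 27.7731 − 17.2 = 10.5731 m/s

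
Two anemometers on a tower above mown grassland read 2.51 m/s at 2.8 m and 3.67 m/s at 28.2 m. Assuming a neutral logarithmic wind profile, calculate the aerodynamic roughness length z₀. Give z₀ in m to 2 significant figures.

z₀ ≈ 0.019 m

Log law: V(z) ∝ ln(z/z₀). With r = V₁/V₂ = 2.51/3.67 = 0.68392,
r · ln(z₂/z₀) = ln(z₁/z₀) ⇒ ln z₀ = (ln z₁ − r·ln z₂)/(1 − r)
ln z₀ = (1.02962 − 0.68392×3.33932) / 0.31608 = -3.9681
z₀ = exp(-3.9681) = 0.01891 m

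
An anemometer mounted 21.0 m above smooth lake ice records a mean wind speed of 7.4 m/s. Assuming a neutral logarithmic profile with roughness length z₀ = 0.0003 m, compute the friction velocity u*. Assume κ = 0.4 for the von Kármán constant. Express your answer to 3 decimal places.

u* ≈ 0.265 m/s

Log law: V(z) = (u*/κ) · ln(z/z₀) ⇒ u* = κ · V / ln(z/z₀)
u* = 0.4 × 7.4 / ln(21.0/0.0003) = 0.4 × 7.4 / 11.1563
   = 2.9600 / 11.1563 = 0.2653 m/s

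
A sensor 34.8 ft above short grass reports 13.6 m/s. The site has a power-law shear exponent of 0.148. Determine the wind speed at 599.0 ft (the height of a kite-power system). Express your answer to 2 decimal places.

Power-law profile: V₂ = V₁ · (z₂/z₁)^α
V₂ = 13.6 × (599.0/34.8)^0.148 = 13.6 × (17.2126)^0.148
    = 13.6 × 1.5237 = 20.7226 m/s

20.72 m/s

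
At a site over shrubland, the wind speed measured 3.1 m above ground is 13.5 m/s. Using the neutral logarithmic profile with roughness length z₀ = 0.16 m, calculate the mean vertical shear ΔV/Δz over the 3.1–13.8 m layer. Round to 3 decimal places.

0.636 m/s/m

Log law: V₂ = V₁ · ln(z₂/z₀)/ln(z₁/z₀) = 13.5 × 4.4573/2.9640 = 20.3014 m/s
ΔV/Δz = (20.3014 − 13.5)/(13.8 − 3.1) = 6.8014/10.7000 = 0.63564 m/s/m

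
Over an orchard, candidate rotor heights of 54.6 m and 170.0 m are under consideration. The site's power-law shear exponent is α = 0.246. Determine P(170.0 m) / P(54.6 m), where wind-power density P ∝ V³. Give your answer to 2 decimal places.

Speed ratio: V_B/V_A = (z_B/z_A)^α = (170.0/54.6)^0.246 = (3.1136)^0.246 = 1.32233
Power-density ratio: P_B/P_A = (V_B/V_A)³ = (1.32233)³ = 2.31219

2.31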